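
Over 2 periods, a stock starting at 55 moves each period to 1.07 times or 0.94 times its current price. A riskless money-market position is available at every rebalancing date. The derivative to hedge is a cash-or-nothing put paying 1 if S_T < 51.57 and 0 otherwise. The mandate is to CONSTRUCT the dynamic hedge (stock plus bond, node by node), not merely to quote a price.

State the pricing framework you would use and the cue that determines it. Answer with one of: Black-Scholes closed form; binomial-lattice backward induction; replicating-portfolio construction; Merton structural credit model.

Key observation: a price alone would not answer the question — the per-node share/bond construction on the spot-55, 1.07/0.94 tree is required, and only the replicating-portfolio method yields it.

framework: replicating-portfolio construction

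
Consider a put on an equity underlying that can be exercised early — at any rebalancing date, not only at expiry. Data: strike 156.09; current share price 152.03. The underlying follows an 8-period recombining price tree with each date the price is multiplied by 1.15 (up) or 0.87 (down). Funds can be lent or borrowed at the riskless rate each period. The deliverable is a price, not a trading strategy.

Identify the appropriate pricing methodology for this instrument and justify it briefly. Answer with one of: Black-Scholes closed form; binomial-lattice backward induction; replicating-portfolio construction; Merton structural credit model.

Key observation: early exercise of the strike-156.09 put must be checked at each of the 8 dates (spot 152.03), which forces a node-by-node comparison of intrinsic and continuation value backward from expiry.

framework: binomial-lattice backward induction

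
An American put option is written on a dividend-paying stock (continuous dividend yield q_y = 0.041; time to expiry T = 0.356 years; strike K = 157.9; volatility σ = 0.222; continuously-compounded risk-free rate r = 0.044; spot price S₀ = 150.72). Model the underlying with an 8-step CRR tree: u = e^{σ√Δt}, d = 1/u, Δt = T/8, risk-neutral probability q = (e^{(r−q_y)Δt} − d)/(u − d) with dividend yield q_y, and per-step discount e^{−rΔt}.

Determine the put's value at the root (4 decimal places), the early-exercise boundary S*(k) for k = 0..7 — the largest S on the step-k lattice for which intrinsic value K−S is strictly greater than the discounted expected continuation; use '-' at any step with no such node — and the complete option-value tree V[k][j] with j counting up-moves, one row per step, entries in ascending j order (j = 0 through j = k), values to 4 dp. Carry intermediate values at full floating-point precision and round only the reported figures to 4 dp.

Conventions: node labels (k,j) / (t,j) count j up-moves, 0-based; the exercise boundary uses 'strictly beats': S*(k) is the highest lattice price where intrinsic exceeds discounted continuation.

Δt=0.04450  u=1.04794  d=0.95425  q=0.48972  discount=0.99804
step 8 (expiry): payoffs max(K−S,0) = 54.2753 44.1005 32.9267 20.6558 7.1800 0.0000 0.0000 0.0000 0.0000
step 7: (k=7,j=0): S=108.5930, K−S=49.3070, hold=49.1961 ⇒ V=49.3070 exercise | (k=7,j=1): S=119.2556, K−S=38.6444, hold=38.5529 ⇒ V=38.6444 exercise | (k=7,j=2): S=130.9651, K−S=26.9349, hold=26.8648 ⇒ V=26.9349 exercise | (k=7,j=3): S=143.8244, K−S=14.0756, hold=14.0289 ⇒ V=14.0756 exercise | (k=7,j=4): S=157.9462, K−S=0.0000, hold=3.6566 ⇒ V=3.6566 continue | (k=7,j=5): S=173.4547, K−S=0.0000, hold=0.0000 ⇒ V=0.0000 continue | (k=7,j=6): S=190.4860, K−S=0.0000, hold=0.0000 ⇒ V=0.0000 continue | (k=7,j=7): S=209.1895, K−S=0.0000, hold=0.0000 ⇒ V=0.0000 continue  boundary S*=143.8244
step 6: (k=6,j=0): S=113.7995, K−S=44.1005, hold=43.9991 ⇒ V=44.1005 exercise | (k=6,j=1): S=124.9733, K−S=32.9267, hold=32.8457 ⇒ V=32.9267 exercise | (k=6,j=2): S=137.2442, K−S=20.6558, hold=20.5971 ⇒ V=20.6558 exercise | (k=6,j=3): S=150.7200, K−S=7.1800, hold=8.9557 ⇒ V=8.9557 continue | (k=6,j=4): S=165.5190, K−S=0.0000, hold=1.8623 ⇒ V=1.8623 continue | (k=6,j=5): S=181.7710, K−S=0.0000, hold=0.0000 ⇒ V=0.0000 continue | (k=6,j=6): S=199.6188, K−S=0.0000, hold=0.0000 ⇒ V=0.0000 continue  boundary S*=137.2442
step 5: (k=5,j=0): S=119.2556, K−S=38.6444, hold=38.5529 ⇒ V=38.6444 exercise | (k=5,j=1): S=130.9651, K−S=26.9349, hold=26.8648 ⇒ V=26.9349 exercise | (k=5,j=2): S=143.8244, K−S=14.0756, hold=14.8968 ⇒ V=14.8968 continue | (k=5,j=3): S=157.9462, K−S=0.0000, hold=5.4712 ⇒ V=5.4712 continue | (k=5,j=4): S=173.4547, K−S=0.0000, hold=0.9484 ⇒ V=0.9484 continue | (k=5,j=5): S=190.4860, K−S=0.0000, hold=0.0000 ⇒ V=0.0000 continue  boundary S*=130.9651
step 4: (k=4,j=0): S=124.9733, K−S=32.9267, hold=32.8457 ⇒ V=32.9267 exercise | (k=4,j=1): S=137.2442, K−S=20.6558, hold=20.9985 ⇒ V=20.9985 continue | (k=4,j=2): S=150.7200, K−S=7.1800, hold=10.2608 ⇒ V=10.2608 continue | (k=4,j=3): S=165.5190, K−S=0.0000, hold=3.2499 ⇒ V=3.2499 continue | (k=4,j=4): S=181.7710, K−S=0.0000, hold=0.4830 ⇒ V=0.4830 continue  boundary S*=124.9733
step 3: (k=3,j=0): S=130.9651, K−S=26.9349, hold=27.0322 ⇒ V=27.0322 continue | (k=3,j=1): S=143.8244, K−S=14.0756, hold=15.7092 ⇒ V=15.7092 continue | (k=3,j=2): S=157.9462, K−S=0.0000, hold=6.8141 ⇒ V=6.8141 continue | (k=3,j=3): S=173.4547, K−S=0.0000, hold=1.8912 ⇒ V=1.8912 continue  boundary S*=-
step 2: (k=2,j=0): S=137.2442, K−S=20.6558, hold=21.4451 ⇒ V=21.4451 continue | (k=2,j=1): S=150.7200, K−S=7.1800, hold=11.3309 ⇒ V=11.3309 continue | (k=2,j=2): S=165.5190, K−S=0.0000, hold=4.3946 ⇒ V=4.3946 continue  boundary S*=-
step 1: (k=1,j=0): S=143.8244, K−S=14.0756, hold=16.4597 ⇒ V=16.4597 continue | (k=1,j=1): S=157.9462, K−S=0.0000, hold=7.9186 ⇒ V=7.9186 continue  boundary S*=-
step 0: (k=0,j=0): S=150.7200, K−S=7.1800, hold=12.2529 ⇒ V=12.2529 continue  boundary S*=-

price = 12.2529
boundary = - - - - 124.9733 130.9651 137.2442 143.8244
tree:
12.2529
16.4597 7.9186
21.4451 11.3309 4.3946
27.0322 15.7092 6.8141 1.8912
32.9267 20.9985 10.2608 3.2499 0.4830
38.6444 26.9349 14.8968 5.4712 0.9484 0.0000
44.1005 32.9267 20.6558 8.9557 1.8623 0.0000 0.0000
49.3070 38.6444 26.9349 14.0756 3.6566 0.0000 0.0000 0.0000
54.2753 44.1005 32.9267 20.6558 7.1800 0.0000 0.0000 0.0000 0.0000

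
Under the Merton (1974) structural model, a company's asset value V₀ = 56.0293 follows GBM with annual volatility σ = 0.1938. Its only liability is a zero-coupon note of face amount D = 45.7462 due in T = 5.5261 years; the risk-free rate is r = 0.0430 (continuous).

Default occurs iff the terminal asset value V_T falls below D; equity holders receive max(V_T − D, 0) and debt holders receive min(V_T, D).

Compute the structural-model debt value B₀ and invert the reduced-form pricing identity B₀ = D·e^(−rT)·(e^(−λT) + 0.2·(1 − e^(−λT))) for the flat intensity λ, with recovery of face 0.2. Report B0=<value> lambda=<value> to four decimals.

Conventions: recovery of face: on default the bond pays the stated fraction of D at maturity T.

Equity is a call on the firm's assets struck at D = 45.7462:
d₁ = [ln(V₀/D) + (r + σ²/2)T] / (σ√T)
   = [ln(56.0293/45.7462) + (0.0430 + 0.5·0.1938²)·5.5261] / (0.1938·√5.5261)
   = [0.202766 + 0.341398] / 0.455578 = 1.194447
d₂ = d₁ − σ√T = 1.194447 − 0.455578 = 0.738868
N(d₁) = 0.883848,  N(d₂) = 0.770007,  e^(−rT) = 0.788500
E₀ = V₀·N(d₁) − D·e^(−rT)·N(d₂)
   = 56.0293·0.883848 − 45.7462·0.788500·0.770007 = 21.746578
B₀ = V₀ − E₀ = 56.0293 − 21.746578 = 34.282722
e^(−λT) = (B₀·e^(rT)/D − 0.2)/(1 − 0.2) = (34.2827·1.268230/45.7462 − 0.2)/0.8 = 0.93803179
λ = −ln(0.93803179)/5.5261 = 0.011576

B0=34.2827 lambda=0.0116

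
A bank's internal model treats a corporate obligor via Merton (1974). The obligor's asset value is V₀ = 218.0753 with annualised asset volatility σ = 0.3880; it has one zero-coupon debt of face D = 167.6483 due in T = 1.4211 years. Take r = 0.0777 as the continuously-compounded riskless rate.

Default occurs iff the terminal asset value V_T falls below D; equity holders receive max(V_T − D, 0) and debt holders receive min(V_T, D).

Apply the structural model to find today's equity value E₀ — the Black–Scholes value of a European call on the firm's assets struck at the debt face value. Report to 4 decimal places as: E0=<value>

With assets at 218.0753 and a single debt payment of 167.6483 at 1.4211 years:
d₁ = [ln(V₀/D) + (r + σ²/2)T] / (σ√T)
   = [ln(218.0753/167.6483) + (0.0777 + 0.5·0.3880²)·1.4211] / (0.3880·√1.4211)
   = [0.262972 + 0.217389] / 0.462534 = 1.038540
d₂ = d₁ − σ√T = 1.038540 − 0.462534 = 0.576006
N(d₁) = 0.850491,  N(d₂) = 0.717694,  e^(−rT) = 0.895458
E₀ = V₀·N(d₁) − D·e^(−rT)·N(d₂)
   = 218.0753·0.850491 − 167.6483·0.895458·0.717694 = 77.729237

E0=77.7292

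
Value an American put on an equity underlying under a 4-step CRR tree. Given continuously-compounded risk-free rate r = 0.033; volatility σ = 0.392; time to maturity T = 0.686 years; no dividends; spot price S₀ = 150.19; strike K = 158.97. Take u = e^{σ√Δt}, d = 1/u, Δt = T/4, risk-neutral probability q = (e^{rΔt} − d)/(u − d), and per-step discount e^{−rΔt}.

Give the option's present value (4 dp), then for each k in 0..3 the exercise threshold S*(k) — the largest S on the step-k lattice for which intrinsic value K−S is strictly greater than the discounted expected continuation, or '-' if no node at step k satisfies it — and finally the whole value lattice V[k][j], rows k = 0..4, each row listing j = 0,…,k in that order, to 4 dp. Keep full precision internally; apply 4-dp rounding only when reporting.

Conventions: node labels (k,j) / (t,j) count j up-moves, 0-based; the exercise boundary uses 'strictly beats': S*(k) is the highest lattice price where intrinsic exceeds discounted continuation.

Δt=0.17150, u=1.17626, d=0.85015, q=0.47691, disc=e^(-rΔt)=0.99436
k=4 terminal: V=max(K-S,0) → 80.5129 50.4183 8.7800 0.0000 0.0000
k=3: j=0 S=92.2857 intr=66.6843 cont=65.7871 V=66.6843[EX]; j=1 S=127.6847 intr=31.2853 cont=30.3882 V=31.2853[EX]; j=2 S=176.6620 intr=0.0000 cont=4.5668 V=4.5668[hold]; j=3 S=244.4261 intr=0.0000 cont=0.0000 V=0.0000[hold]  S*(3)=127.6847
k=2: j=0 S=108.5517 intr=50.4183 cont=49.5211 V=50.4183[EX]; j=1 S=150.1900 intr=8.7800 cont=18.4384 V=18.4384[hold]; j=2 S=207.7999 intr=0.0000 cont=2.3754 V=2.3754[hold]  S*(2)=108.5517
k=1: j=0 S=127.6847 intr=31.2853 cont=34.9683 V=34.9683[hold]; j=1 S=176.6620 intr=0.0000 cont=10.7170 V=10.7170[hold]  S*(1)=-
k=0: j=0 S=150.1900 intr=8.7800 cont=23.2706 V=23.2706[hold]  S*(0)=-

price = 23.2706
boundary = - - 108.5517 127.6847
tree:
23.2706
34.9683 10.7170
50.4183 18.4384 2.3754
66.6843 31.2853 4.5668 0.0000
80.5129 50.4183 8.7800 0.0000 0.0000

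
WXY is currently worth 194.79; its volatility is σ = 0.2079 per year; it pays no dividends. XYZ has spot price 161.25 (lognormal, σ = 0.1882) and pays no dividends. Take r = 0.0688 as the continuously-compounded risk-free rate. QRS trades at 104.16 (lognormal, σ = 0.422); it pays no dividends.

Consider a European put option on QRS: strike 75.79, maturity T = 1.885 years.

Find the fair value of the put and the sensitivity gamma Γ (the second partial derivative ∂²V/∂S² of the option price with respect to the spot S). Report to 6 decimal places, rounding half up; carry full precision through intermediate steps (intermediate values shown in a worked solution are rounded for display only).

price = 5.937775
Γ = 0.003760

σ√T = 0.422·√1.885 = 0.579386
d₁ = (ln(S/K) + (r+σ²/2)T) / (σ√T) = (ln(104.16/75.79) + (0.0688+0.422²/2)·1.885) / 0.579386 = (0.317962 + 0.297532) / 0.579386 = 1.062321
d₂ = d₁ − σ√T = 1.062321 − 0.579386 = 0.482935
e^{−rT} = 0.878369
N(−d₁) = 0.144045,  N(−d₂) = 0.314571
Put price V = K·e^{−rT}·N(−d₂) − S·N(−d₁) = 20.941506 − 15.003731 = 5.937775
φ(d₁) = (1/√(2π))·e^{−d₁²/2} = 0.226910
Γ = φ(d₁) / (S·σ·√T) = 0.003760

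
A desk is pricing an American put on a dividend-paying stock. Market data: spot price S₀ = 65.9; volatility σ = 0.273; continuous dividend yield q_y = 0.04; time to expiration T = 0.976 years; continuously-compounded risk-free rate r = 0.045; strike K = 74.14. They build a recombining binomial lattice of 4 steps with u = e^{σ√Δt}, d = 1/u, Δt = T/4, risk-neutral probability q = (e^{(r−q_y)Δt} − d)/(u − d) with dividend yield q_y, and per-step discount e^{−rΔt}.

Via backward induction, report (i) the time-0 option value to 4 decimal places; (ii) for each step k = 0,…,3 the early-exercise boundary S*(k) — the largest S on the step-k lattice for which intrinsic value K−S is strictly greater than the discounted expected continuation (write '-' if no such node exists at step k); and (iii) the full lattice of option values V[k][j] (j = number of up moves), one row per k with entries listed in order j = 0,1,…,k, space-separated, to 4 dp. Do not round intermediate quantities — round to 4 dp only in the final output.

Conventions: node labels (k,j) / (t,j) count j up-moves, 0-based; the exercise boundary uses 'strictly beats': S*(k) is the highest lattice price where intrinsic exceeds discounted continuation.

price = 12.2162
boundary = - - 50.3216 57.5864
tree:
12.2162
17.4360 6.6366
23.8184 10.6721 2.2571
30.1667 16.5536 4.3126 0.0000
35.7142 23.8184 8.2400 0.0000 0.0000

params: Δt=0.24400 u=1.14437 d=0.87385 q=0.47085 e^(-rΔt)=0.98908
t_4 payoffs: 35.7142 23.8184 8.2400 0.0000 0.0000
t_3: node(3,0) S=43.9733 payoff=30.1667 vs cont=29.7842 → 30.1667 [stop]  node(3,1) S=57.5864 payoff=16.5536 vs cont=16.3033 → 16.5536 [stop]  node(3,2) S=75.4138 payoff=0.0000 vs cont=4.3126 → 4.3126 [wait]  node(3,3) S=98.7602 payoff=0.0000 vs cont=0.0000 → 0.0000 [wait]  ⇒ S*(3)=57.5864
t_2: node(2,0) S=50.3216 payoff=23.8184 vs cont=23.4975 → 23.8184 [stop]  node(2,1) S=65.9000 payoff=8.2400 vs cont=10.6721 → 10.6721 [wait]  node(2,2) S=86.3011 payoff=0.0000 vs cont=2.2571 → 2.2571 [wait]  ⇒ S*(2)=50.3216
t_1: node(1,0) S=57.5864 payoff=16.5536 vs cont=17.4360 → 17.4360 [wait]  node(1,1) S=75.4138 payoff=0.0000 vs cont=6.6366 → 6.6366 [wait]  ⇒ S*(1)=-
t_0: node(0,0) S=65.9000 payoff=8.2400 vs cont=12.2162 → 12.2162 [wait]  ⇒ S*(0)=-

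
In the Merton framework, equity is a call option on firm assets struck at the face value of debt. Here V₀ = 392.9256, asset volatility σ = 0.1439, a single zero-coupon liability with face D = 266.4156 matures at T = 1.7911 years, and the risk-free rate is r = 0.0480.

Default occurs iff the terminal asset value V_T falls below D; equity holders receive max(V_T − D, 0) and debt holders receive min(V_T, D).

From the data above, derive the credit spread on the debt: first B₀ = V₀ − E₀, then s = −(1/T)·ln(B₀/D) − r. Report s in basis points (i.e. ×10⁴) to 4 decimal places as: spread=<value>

spread=3.0414

Apply the equity-as-call identities (strike 266.4156, horizon 1.7911 years):
d₁ = [ln(V₀/D) + (r + σ²/2)T] / (σ√T)
   = [ln(392.9256/266.4156) + (0.0480 + 0.5·0.1439²)·1.7911] / (0.1439·√1.7911)
   = [0.388563 + 0.104517] / 0.192584 = 2.560334
d₂ = d₁ − σ√T = 2.560334 − 0.192584 = 2.367750
N(d₁) = 0.994771,  N(d₂) = 0.991052,  e^(−rT) = 0.917619
E₀ = V₀·N(d₁) − D·e^(−rT)·N(d₂)
   = 392.9256·0.994771 − 266.4156·0.917619·0.991052 = 148.590668
B₀ = V₀ − E₀ = 392.9256 − 148.590668 = 244.334932
spread = −(1/T)·ln(B₀/D) − r = −(1/1.7911)·ln(244.334932/266.4156) − 0.0480 = 0.00030414
in basis points: 0.00030414 × 10⁴ = 3.0414 bp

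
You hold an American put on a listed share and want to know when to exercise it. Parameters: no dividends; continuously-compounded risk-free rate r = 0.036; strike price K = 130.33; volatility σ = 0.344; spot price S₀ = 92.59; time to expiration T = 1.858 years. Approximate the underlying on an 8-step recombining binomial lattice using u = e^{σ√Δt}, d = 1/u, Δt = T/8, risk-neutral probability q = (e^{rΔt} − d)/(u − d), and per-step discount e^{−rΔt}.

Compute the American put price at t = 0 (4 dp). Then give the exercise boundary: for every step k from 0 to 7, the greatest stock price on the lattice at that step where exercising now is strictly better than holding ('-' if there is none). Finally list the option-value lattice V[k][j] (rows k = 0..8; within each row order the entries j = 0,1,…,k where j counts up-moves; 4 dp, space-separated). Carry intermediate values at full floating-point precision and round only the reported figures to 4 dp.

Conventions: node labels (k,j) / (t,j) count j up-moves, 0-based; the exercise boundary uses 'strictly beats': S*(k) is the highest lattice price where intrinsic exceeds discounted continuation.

price = 40.4888
boundary = - 78.4451 66.4612 78.4451 66.4612 78.4451 92.5900 109.2854
tree:
40.4888
51.8849 29.0349
63.8688 39.5339 18.3392
74.0220 51.8849 27.0447 9.3711
82.6241 63.8688 38.3816 15.4206 3.0804
89.9121 74.0220 51.8849 24.6434 5.8500 0.1795
96.0867 82.6241 63.8688 37.7400 11.1004 0.3507 0.0000
101.3180 89.9121 74.0220 51.8849 21.0446 0.6853 0.0000 0.0000
105.7501 96.0867 82.6241 63.8688 37.7400 1.3388 0.0000 0.0000 0.0000

Δt=0.23225  u=1.18032  d=0.84723  q=0.48386  discount=0.99167
step 8 (expiry): payoffs max(K−S,0) = 105.7501 96.0867 82.6241 63.8688 37.7400 1.3388 0.0000 0.0000 0.0000
step 7: (k=7,j=0): S=29.0120, K−S=101.3180, hold=100.2328 ⇒ V=101.3180 exercise | (k=7,j=1): S=40.4179, K−S=89.9121, hold=88.8269 ⇒ V=89.9121 exercise | (k=7,j=2): S=56.3080, K−S=74.0220, hold=72.9369 ⇒ V=74.0220 exercise | (k=7,j=3): S=78.4451, K−S=51.8849, hold=50.7997 ⇒ V=51.8849 exercise | (k=7,j=4): S=109.2854, K−S=21.0446, hold=19.9595 ⇒ V=21.0446 exercise | (k=7,j=5): S=152.2503, K−S=0.0000, hold=0.6853 ⇒ V=0.6853 continue | (k=7,j=6): S=212.1066, K−S=0.0000, hold=0.0000 ⇒ V=0.0000 continue | (k=7,j=7): S=295.4951, K−S=0.0000, hold=0.0000 ⇒ V=0.0000 continue  boundary S*=109.2854
step 6: (k=6,j=0): S=34.2433, K−S=96.0867, hold=95.0015 ⇒ V=96.0867 exercise | (k=6,j=1): S=47.7059, K−S=82.6241, hold=81.5390 ⇒ V=82.6241 exercise | (k=6,j=2): S=66.4612, K−S=63.8688, hold=62.7837 ⇒ V=63.8688 exercise | (k=6,j=3): S=92.5900, K−S=37.7400, hold=36.6549 ⇒ V=37.7400 exercise | (k=6,j=4): S=128.9912, K−S=1.3388, hold=11.1004 ⇒ V=11.1004 continue | (k=6,j=5): S=179.7034, K−S=0.0000, hold=0.3507 ⇒ V=0.3507 continue | (k=6,j=6): S=250.3527, K−S=0.0000, hold=0.0000 ⇒ V=0.0000 continue  boundary S*=92.5900
step 5: (k=5,j=0): S=40.4179, K−S=89.9121, hold=88.8269 ⇒ V=89.9121 exercise | (k=5,j=1): S=56.3080, K−S=74.0220, hold=72.9369 ⇒ V=74.0220 exercise | (k=5,j=2): S=78.4451, K−S=51.8849, hold=50.7997 ⇒ V=51.8849 exercise | (k=5,j=3): S=109.2854, K−S=21.0446, hold=24.6434 ⇒ V=24.6434 continue | (k=5,j=4): S=152.2503, K−S=0.0000, hold=5.8500 ⇒ V=5.8500 continue | (k=5,j=5): S=212.1066, K−S=0.0000, hold=0.1795 ⇒ V=0.1795 continue  boundary S*=78.4451
step 4: (k=4,j=0): S=47.7059, K−S=82.6241, hold=81.5390 ⇒ V=82.6241 exercise | (k=4,j=1): S=66.4612, K−S=63.8688, hold=62.7837 ⇒ V=63.8688 exercise | (k=4,j=2): S=92.5900, K−S=37.7400, hold=38.3816 ⇒ V=38.3816 continue | (k=4,j=3): S=128.9912, K−S=1.3388, hold=15.4206 ⇒ V=15.4206 continue | (k=4,j=4): S=179.7034, K−S=0.0000, hold=3.0804 ⇒ V=3.0804 continue  boundary S*=66.4612
step 3: (k=3,j=0): S=56.3080, K−S=74.0220, hold=72.9369 ⇒ V=74.0220 exercise | (k=3,j=1): S=78.4451, K−S=51.8849, hold=51.1076 ⇒ V=51.8849 exercise | (k=3,j=2): S=109.2854, K−S=21.0446, hold=27.0447 ⇒ V=27.0447 continue | (k=3,j=3): S=152.2503, K−S=0.0000, hold=9.3711 ⇒ V=9.3711 continue  boundary S*=78.4451
step 2: (k=2,j=0): S=66.4612, K−S=63.8688, hold=62.7837 ⇒ V=63.8688 exercise | (k=2,j=1): S=92.5900, K−S=37.7400, hold=39.5339 ⇒ V=39.5339 continue | (k=2,j=2): S=128.9912, K−S=1.3388, hold=18.3392 ⇒ V=18.3392 continue  boundary S*=66.4612
step 1: (k=1,j=0): S=78.4451, K−S=51.8849, hold=51.6605 ⇒ V=51.8849 exercise | (k=1,j=1): S=109.2854, K−S=21.0446, hold=29.0349 ⇒ V=29.0349 continue  boundary S*=78.4451
step 0: (k=0,j=0): S=92.5900, K−S=37.7400, hold=40.4888 ⇒ V=40.4888 continue  boundary S*=-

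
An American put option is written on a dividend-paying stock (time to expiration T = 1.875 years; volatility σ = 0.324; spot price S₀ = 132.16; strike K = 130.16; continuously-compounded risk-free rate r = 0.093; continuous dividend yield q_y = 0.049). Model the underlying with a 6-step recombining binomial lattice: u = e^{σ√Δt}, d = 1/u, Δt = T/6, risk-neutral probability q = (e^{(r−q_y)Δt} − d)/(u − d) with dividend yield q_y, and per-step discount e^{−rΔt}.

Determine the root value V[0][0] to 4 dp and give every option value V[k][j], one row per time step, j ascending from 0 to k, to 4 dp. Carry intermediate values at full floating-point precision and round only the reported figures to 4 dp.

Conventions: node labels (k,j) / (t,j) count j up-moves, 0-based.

Δt=0.31250, u=1.19856, d=0.83433, q=0.49285, disc=e^(-rΔt)=0.97136
k=6 terminal: V=max(K-S,0) → 85.5800 66.1188 38.1617 0.0000 0.0000 0.0000 0.0000
k=5: j=0 S=53.4318 intr=76.7282 cont=73.8118 V=76.7282[EX]; j=1 S=76.7573 intr=53.4027 cont=50.8407 V=53.4027[EX]; j=2 S=110.2656 intr=19.8944 cont=18.7991 V=19.8944[EX]; j=3 S=158.4018 intr=0.0000 cont=0.0000 V=0.0000[hold]; j=4 S=227.5518 intr=0.0000 cont=0.0000 V=0.0000[hold]; j=5 S=326.8891 intr=0.0000 cont=0.0000 V=0.0000[hold]
k=4: j=0 S=64.0412 intr=66.1188 cont=63.3636 V=66.1188[EX]; j=1 S=91.9983 intr=38.1617 cont=35.8313 V=38.1617[EX]; j=2 S=132.1600 intr=0.0000 cont=9.8004 V=9.8004[hold]; j=3 S=189.8542 intr=0.0000 cont=0.0000 V=0.0000[hold]; j=4 S=272.7346 intr=0.0000 cont=0.0000 V=0.0000[hold]
k=3: j=0 S=76.7573 intr=53.4027 cont=50.8407 V=53.4027[EX]; j=1 S=110.2656 intr=19.8944 cont=23.4909 V=23.4909[hold]; j=2 S=158.4018 intr=0.0000 cont=4.8278 V=4.8278[hold]; j=3 S=227.5518 intr=0.0000 cont=0.0000 V=0.0000[hold]
k=2: j=0 S=91.9983 intr=38.1617 cont=37.5531 V=38.1617[EX]; j=1 S=132.1600 intr=0.0000 cont=13.8833 V=13.8833[hold]; j=2 S=189.8542 intr=0.0000 cont=2.3783 V=2.3783[hold]
k=1: j=0 S=110.2656 intr=19.8944 cont=25.4456 V=25.4456[hold]; j=1 S=158.4018 intr=0.0000 cont=7.9778 V=7.9778[hold]
k=0: j=0 S=132.1600 intr=0.0000 cont=16.3542 V=16.3542[hold]

price = 16.3542
tree:
16.3542
25.4456 7.9778
38.1617 13.8833 2.3783
53.4027 23.4909 4.8278 0.0000
66.1188 38.1617 9.8004 0.0000 0.0000
76.7282 53.4027 19.8944 0.0000 0.0000 0.0000
85.5800 66.1188 38.1617 0.0000 0.0000 0.0000 0.0000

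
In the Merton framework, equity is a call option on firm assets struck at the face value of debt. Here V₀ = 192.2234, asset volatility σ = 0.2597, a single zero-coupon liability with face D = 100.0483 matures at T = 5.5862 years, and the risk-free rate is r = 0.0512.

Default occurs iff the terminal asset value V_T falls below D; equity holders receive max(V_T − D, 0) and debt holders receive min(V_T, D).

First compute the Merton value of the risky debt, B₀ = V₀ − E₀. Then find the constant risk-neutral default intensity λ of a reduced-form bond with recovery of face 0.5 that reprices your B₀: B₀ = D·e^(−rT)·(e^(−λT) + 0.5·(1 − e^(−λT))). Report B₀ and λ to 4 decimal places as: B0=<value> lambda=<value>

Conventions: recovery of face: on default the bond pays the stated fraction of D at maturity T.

Work the structural quantities from V₀ = 192.2234 against face 100.0483:
d₁ = [ln(V₀/D) + (r + σ²/2)T] / (σ√T)
   = [ln(192.2234/100.0483) + (0.0512 + 0.5·0.2597²)·5.5862] / (0.2597·√5.5862)
   = [0.653005 + 0.474392] / 0.613805 = 1.836735
d₂ = d₁ − σ√T = 1.836735 − 0.613805 = 1.222931
N(d₁) = 0.966876,  N(d₂) = 0.889322,  e^(−rT) = 0.751253
E₀ = V₀·N(d₁) − D·e^(−rT)·N(d₂)
   = 192.2234·0.966876 − 100.0483·0.751253·0.889322 = 119.013285
B₀ = V₀ − E₀ = 192.2234 − 119.013285 = 73.210115
e^(−λT) = (B₀·e^(rT)/D − 0.5)/(1 − 0.5) = (73.2101·1.331110/100.0483 − 0.5)/0.5 = 0.94807351
λ = −ln(0.94807351)/5.5862 = 0.009546

B0=73.2101 lambda=0.0095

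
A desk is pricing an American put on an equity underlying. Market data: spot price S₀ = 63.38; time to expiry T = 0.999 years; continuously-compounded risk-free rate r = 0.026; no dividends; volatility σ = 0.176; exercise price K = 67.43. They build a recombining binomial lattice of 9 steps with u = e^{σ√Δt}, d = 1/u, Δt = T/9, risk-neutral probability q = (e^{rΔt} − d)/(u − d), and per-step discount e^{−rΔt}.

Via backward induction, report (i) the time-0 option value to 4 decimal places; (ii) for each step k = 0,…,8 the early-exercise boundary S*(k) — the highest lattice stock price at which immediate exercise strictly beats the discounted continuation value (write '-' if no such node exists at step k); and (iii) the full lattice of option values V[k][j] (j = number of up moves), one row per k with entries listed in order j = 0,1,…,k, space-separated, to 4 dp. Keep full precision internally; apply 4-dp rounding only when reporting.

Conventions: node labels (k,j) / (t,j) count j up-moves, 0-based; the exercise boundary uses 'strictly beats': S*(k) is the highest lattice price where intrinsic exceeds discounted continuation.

price = 6.0316
boundary = - - - 53.1563 56.3664 53.1563 56.3664 59.7704 63.3800
tree:
6.0316
8.3125 3.8741
11.0883 5.6925 2.1489
14.2737 8.0903 3.4208 0.9389
17.3010 11.0636 5.2791 1.6545 0.2566
20.1559 14.2737 7.8349 2.8532 0.5120 0.0127
22.8483 17.3010 11.0636 4.7769 1.0209 0.0259 0.0000
25.3872 20.1559 14.2737 7.6596 2.0342 0.0531 0.0000 0.0000
27.7816 22.8483 17.3010 11.0636 4.0500 0.1087 0.0000 0.0000 0.0000
30.0397 25.3872 20.1559 14.2737 7.6596 0.2224 0.0000 0.0000 0.0000 0.0000

Δt=0.11100, u=1.06039, d=0.94305, q=0.50998, disc=e^(-rΔt)=0.99712
k=9 terminal: V=max(K-S,0) → 30.0397 25.3872 20.1559 14.2737 7.6596 0.2224 0.0000 0.0000 0.0000 0.0000
k=8: j=0 S=39.6484 intr=27.7816 cont=27.5873 V=27.7816[EX]; j=1 S=44.5817 intr=22.8483 cont=22.6539 V=22.8483[EX]; j=2 S=50.1290 intr=17.3010 cont=17.1067 V=17.3010[EX]; j=3 S=56.3664 intr=11.0636 cont=10.8693 V=11.0636[EX]; j=4 S=63.3800 intr=4.0500 cont=3.8557 V=4.0500[EX]; j=5 S=71.2663 intr=0.0000 cont=0.1087 V=0.1087[hold]; j=6 S=80.1338 intr=0.0000 cont=0.0000 V=0.0000[hold]; j=7 S=90.1047 intr=0.0000 cont=0.0000 V=0.0000[hold]; j=8 S=101.3163 intr=0.0000 cont=0.0000 V=0.0000[hold]  S*(8)=63.3800
k=7: j=0 S=42.0428 intr=25.3872 cont=25.1929 V=25.3872[EX]; j=1 S=47.2741 intr=20.1559 cont=19.9616 V=20.1559[EX]; j=2 S=53.1563 intr=14.2737 cont=14.0794 V=14.2737[EX]; j=3 S=59.7704 intr=7.6596 cont=7.4652 V=7.6596[EX]; j=4 S=67.2076 intr=0.2224 cont=2.0342 V=2.0342[hold]; j=5 S=75.5701 intr=0.0000 cont=0.0531 V=0.0531[hold]; j=6 S=84.9731 intr=0.0000 cont=0.0000 V=0.0000[hold]; j=7 S=95.5462 intr=0.0000 cont=0.0000 V=0.0000[hold]  S*(7)=59.7704
k=6: j=0 S=44.5817 intr=22.8483 cont=22.6539 V=22.8483[EX]; j=1 S=50.1290 intr=17.3010 cont=17.1067 V=17.3010[EX]; j=2 S=56.3664 intr=11.0636 cont=10.8693 V=11.0636[EX]; j=3 S=63.3800 intr=4.0500 cont=4.7769 V=4.7769[hold]; j=4 S=71.2663 intr=0.0000 cont=1.0209 V=1.0209[hold]; j=5 S=80.1338 intr=0.0000 cont=0.0259 V=0.0259[hold]; j=6 S=90.1047 intr=0.0000 cont=0.0000 V=0.0000[hold]  S*(6)=56.3664
k=5: j=0 S=47.2741 intr=20.1559 cont=19.9616 V=20.1559[EX]; j=1 S=53.1563 intr=14.2737 cont=14.0794 V=14.2737[EX]; j=2 S=59.7704 intr=7.6596 cont=7.8349 V=7.8349[hold]; j=3 S=67.2076 intr=0.2224 cont=2.8532 V=2.8532[hold]; j=4 S=75.5701 intr=0.0000 cont=0.5120 V=0.5120[hold]; j=5 S=84.9731 intr=0.0000 cont=0.0127 V=0.0127[hold]  S*(5)=53.1563
k=4: j=0 S=50.1290 intr=17.3010 cont=17.1067 V=17.3010[EX]; j=1 S=56.3664 intr=11.0636 cont=10.9584 V=11.0636[EX]; j=2 S=63.3800 intr=4.0500 cont=5.2791 V=5.2791[hold]; j=3 S=71.2663 intr=0.0000 cont=1.6545 V=1.6545[hold]; j=4 S=80.1338 intr=0.0000 cont=0.2566 V=0.2566[hold]  S*(4)=56.3664
k=3: j=0 S=53.1563 intr=14.2737 cont=14.0794 V=14.2737[EX]; j=1 S=59.7704 intr=7.6596 cont=8.0903 V=8.0903[hold]; j=2 S=67.2076 intr=0.2224 cont=3.4208 V=3.4208[hold]; j=3 S=75.5701 intr=0.0000 cont=0.9389 V=0.9389[hold]  S*(3)=53.1563
k=2: j=0 S=56.3664 intr=11.0636 cont=11.0883 V=11.0883[hold]; j=1 S=63.3800 intr=4.0500 cont=5.6925 V=5.6925[hold]; j=2 S=71.2663 intr=0.0000 cont=2.1489 V=2.1489[hold]  S*(2)=-
k=1: j=0 S=59.7704 intr=7.6596 cont=8.3125 V=8.3125[hold]; j=1 S=67.2076 intr=0.2224 cont=3.8741 V=3.8741[hold]  S*(1)=-
k=0: j=0 S=63.3800 intr=4.0500 cont=6.0316 V=6.0316[hold]  S*(0)=-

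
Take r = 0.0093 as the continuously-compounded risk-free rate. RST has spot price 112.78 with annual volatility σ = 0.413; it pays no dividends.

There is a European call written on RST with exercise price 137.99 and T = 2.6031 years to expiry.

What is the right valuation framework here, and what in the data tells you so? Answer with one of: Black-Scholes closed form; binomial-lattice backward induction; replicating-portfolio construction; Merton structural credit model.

framework: Black-Scholes closed form

Key observation: a European claim on RST (strike 137.99) — a lognormal (GBM) underlying with constant rate and volatility — has an exact closed-form value; no lattice or capital structure is involved.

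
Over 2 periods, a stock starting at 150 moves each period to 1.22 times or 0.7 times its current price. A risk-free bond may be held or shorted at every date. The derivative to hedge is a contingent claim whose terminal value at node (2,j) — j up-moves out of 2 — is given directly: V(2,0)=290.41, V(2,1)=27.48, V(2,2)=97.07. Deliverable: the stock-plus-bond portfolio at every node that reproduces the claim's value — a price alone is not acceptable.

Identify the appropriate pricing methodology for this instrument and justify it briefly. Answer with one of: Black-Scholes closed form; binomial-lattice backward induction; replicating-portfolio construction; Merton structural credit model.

Key observation: the deliverable is the dynamic trading strategy on the 2-step tree (spot 150, moves 1.22 and 0.7), so the valuation must go through the node-by-node replicating-portfolio solve.

framework: replicating-portfolio construction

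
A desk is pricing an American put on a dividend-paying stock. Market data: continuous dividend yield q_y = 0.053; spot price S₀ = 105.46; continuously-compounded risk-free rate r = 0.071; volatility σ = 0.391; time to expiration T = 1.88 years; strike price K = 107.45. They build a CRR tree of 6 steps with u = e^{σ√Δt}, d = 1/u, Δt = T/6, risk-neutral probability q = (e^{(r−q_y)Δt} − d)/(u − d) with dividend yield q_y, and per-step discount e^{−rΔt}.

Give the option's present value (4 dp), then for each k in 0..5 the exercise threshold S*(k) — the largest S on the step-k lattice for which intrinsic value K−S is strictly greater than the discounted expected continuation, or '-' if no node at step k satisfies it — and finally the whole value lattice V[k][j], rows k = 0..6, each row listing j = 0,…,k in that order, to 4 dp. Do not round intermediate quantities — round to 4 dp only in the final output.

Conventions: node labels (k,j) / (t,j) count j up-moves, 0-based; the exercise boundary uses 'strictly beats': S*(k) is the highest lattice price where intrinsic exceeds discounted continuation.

price = 20.0548
boundary = - - - 54.6927 68.0742 84.7296
tree:
20.0548
28.7576 10.7534
39.8122 17.1037 3.7759
52.7573 26.4668 6.8771 0.2959
63.5083 39.3758 12.5090 0.5585 0.0000
72.1460 52.7573 22.7204 1.0542 0.0000 0.0000
79.0857 63.5083 39.3758 1.9900 0.0000 0.0000 0.0000

params: Δt=0.31333 u=1.24467 d=0.80343 q=0.45832 e^(-rΔt)=0.97800
t_6 payoffs: 79.0857 63.5083 39.3758 1.9900 0.0000 0.0000 0.0000
t_5: node(5,0) S=35.3040 payoff=72.1460 vs cont=70.3634 → 72.1460 [stop]  node(5,1) S=54.6927 payoff=52.7573 vs cont=51.2940 → 52.7573 [stop]  node(5,2) S=84.7296 payoff=22.7204 vs cont=21.7519 → 22.7204 [stop]  node(5,3) S=131.2624 payoff=0.0000 vs cont=1.0542 → 1.0542 [wait]  node(5,4) S=203.3508 payoff=0.0000 vs cont=0.0000 → 0.0000 [wait]  node(5,5) S=315.0295 payoff=0.0000 vs cont=0.0000 → 0.0000 [wait]  ⇒ S*(5)=84.7296
t_4: node(4,0) S=43.9417 payoff=63.5083 vs cont=61.8680 → 63.5083 [stop]  node(4,1) S=68.0742 payoff=39.3758 vs cont=38.1330 → 39.3758 [stop]  node(4,2) S=105.4600 payoff=1.9900 vs cont=12.5090 → 12.5090 [wait]  node(4,3) S=163.3778 payoff=0.0000 vs cont=0.5585 → 0.5585 [wait]  node(4,4) S=253.1037 payoff=0.0000 vs cont=0.0000 → 0.0000 [wait]  ⇒ S*(4)=68.0742
t_3: node(3,0) S=54.6927 payoff=52.7573 vs cont=51.2940 → 52.7573 [stop]  node(3,1) S=84.7296 payoff=22.7204 vs cont=26.4668 → 26.4668 [wait]  node(3,2) S=131.2624 payoff=0.0000 vs cont=6.8771 → 6.8771 [wait]  node(3,3) S=203.3508 payoff=0.0000 vs cont=0.2959 → 0.2959 [wait]  ⇒ S*(3)=54.6927
t_2: node(2,0) S=68.0742 payoff=39.3758 vs cont=39.8122 → 39.8122 [wait]  node(2,1) S=105.4600 payoff=1.9900 vs cont=17.1037 → 17.1037 [wait]  node(2,2) S=163.3778 payoff=0.0000 vs cont=3.7759 → 3.7759 [wait]  ⇒ S*(2)=-
t_1: node(1,0) S=84.7296 payoff=22.7204 vs cont=28.7576 → 28.7576 [wait]  node(1,1) S=131.2624 payoff=0.0000 vs cont=10.7534 → 10.7534 [wait]  ⇒ S*(1)=-
t_0: node(0,0) S=105.4600 payoff=1.9900 vs cont=20.0548 → 20.0548 [wait]  ⇒ S*(0)=-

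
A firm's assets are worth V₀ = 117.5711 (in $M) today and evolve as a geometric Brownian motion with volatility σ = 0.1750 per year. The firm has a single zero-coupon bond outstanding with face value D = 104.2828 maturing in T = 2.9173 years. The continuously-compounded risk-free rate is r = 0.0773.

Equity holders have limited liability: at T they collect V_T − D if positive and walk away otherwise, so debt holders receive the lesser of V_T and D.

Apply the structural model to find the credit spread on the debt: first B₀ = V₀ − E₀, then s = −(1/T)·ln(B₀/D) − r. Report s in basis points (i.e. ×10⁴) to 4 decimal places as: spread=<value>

Apply the equity-as-call identities (strike 104.2828, horizon 2.9173 years):
d₁ = [ln(V₀/D) + (r + σ²/2)T] / (σ√T)
   = [ln(117.5711/104.2828) + (0.0773 + 0.5·0.1750²)·2.9173] / (0.1750·√2.9173)
   = [0.119937 + 0.270178] / 0.298902 = 1.305162
d₂ = d₁ − σ√T = 1.305162 − 0.298902 = 1.006260
N(d₁) = 0.904081,  N(d₂) = 0.842855,  e^(−rT) = 0.798111
E₀ = V₀·N(d₁) − D·e^(−rT)·N(d₂)
   = 117.5711·0.904081 − 104.2828·0.798111·0.842855 = 36.143624
B₀ = V₀ − E₀ = 117.5711 − 36.143624 = 81.427476
spread = −(1/T)·ln(B₀/D) − r = −(1/2.9173)·ln(81.427476/104.2828) − 0.0773 = 0.00750227
in basis points: 0.00750227 × 10⁴ = 75.0227 bp

spread=75.0227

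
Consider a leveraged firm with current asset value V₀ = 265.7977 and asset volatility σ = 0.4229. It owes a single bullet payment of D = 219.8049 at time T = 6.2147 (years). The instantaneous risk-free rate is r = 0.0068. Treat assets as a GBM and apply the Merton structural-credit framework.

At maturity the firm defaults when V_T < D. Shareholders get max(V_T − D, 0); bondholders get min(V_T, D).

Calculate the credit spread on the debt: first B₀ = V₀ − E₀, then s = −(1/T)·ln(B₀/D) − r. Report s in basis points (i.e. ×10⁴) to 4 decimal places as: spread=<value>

spread=653.2161

With assets at 265.7977 and a single debt payment of 219.8049 at 6.2147 years:
d₁ = [ln(V₀/D) + (r + σ²/2)T] / (σ√T)
   = [ln(265.7977/219.8049) + (0.0068 + 0.5·0.4229²)·6.2147] / (0.4229·√6.2147)
   = [0.189995 + 0.597992] / 1.054260 = 0.747432
d₂ = d₁ − σ√T = 0.747432 − 1.054260 = -0.306829
N(d₁) = 0.772598,  N(d₂) = 0.379487,  e^(−rT) = 0.958621
E₀ = V₀·N(d₁) − D·e^(−rT)·N(d₂)
   = 265.7977·0.772598 − 219.8049·0.958621·0.379487 = 125.393390
B₀ = V₀ − E₀ = 265.7977 − 125.393390 = 140.404310
spread = −(1/T)·ln(B₀/D) − r = −(1/6.2147)·ln(140.404310/219.8049) − 0.0068 = 0.06532161
in basis points: 0.06532161 × 10⁴ = 653.2161 bp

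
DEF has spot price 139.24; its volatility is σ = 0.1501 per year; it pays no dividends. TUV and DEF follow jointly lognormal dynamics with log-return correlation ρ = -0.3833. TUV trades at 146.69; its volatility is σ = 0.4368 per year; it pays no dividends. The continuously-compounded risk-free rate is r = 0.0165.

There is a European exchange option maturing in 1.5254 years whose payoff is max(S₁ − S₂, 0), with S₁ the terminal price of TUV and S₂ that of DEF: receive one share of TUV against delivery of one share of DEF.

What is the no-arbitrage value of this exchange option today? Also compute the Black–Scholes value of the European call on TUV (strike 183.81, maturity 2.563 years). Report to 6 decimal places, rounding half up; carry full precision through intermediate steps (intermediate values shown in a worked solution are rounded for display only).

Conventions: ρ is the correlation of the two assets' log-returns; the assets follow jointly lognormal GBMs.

exchange price = 39.409563
price(TUV call K=183.81) = 30.825708

σ_eff = √(σ₁² + σ₂² − 2ρσ₁σ₂) = √(0.4368² + 0.1501² − 2·-0.3833·0.4368·0.1501) = 0.513406
d₁ = (ln(S₁/S₂) + (q₂ − q₁ + σ_eff²/2)T) / (σ_eff√T) = (ln(146.69/139.24) + (0.0 − 0.0 + 0.131793)·1.5254) / 0.634092 = 0.399246
d₂ = d₁ − σ_eff√T = 0.399246 − 0.634092 = -0.234846
N(d₁) = 0.655144,  N(d₂) = 0.407164
V = S₁·e^{−q₁T}·N(d₁) − S₂·e^{−q₂T}·N(d₂) = 96.103092 − 56.693529 = 39.409563
[vanilla: TUV call K=183.81]
σ√T = 0.4368·√2.563 = 0.699289
d₁ = (ln(S/K) + (r+σ²/2)T) / (σ√T) = (ln(146.69/183.81) + (0.0165+0.4368²/2)·2.563) / 0.699289 = (-0.225581 + 0.286792) / 0.699289 = 0.087533
d₂ = d₁ − σ√T = 0.087533 − 0.699289 = -0.611756
e^{−rT} = 0.958592
N(d₁) = 0.534876,  N(d₂) = 0.270350
price = S·N(d₁) − K·e^{−rT}·N(d₂) = 78.460998 − 47.635290 = 30.825708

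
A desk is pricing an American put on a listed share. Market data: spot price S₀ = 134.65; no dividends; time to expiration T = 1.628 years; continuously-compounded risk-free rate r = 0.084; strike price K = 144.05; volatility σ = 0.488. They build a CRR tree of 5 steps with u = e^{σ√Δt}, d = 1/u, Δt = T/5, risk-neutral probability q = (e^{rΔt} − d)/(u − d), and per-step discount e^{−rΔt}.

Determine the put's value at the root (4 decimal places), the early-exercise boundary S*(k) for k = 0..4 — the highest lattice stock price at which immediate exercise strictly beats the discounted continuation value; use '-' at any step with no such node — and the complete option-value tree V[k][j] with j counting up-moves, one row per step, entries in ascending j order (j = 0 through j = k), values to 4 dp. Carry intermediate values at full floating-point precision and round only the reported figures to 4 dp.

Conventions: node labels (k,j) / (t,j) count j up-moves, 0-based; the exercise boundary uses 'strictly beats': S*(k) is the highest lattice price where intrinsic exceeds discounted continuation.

price = 31.1746
boundary = - - 77.1506 58.3991 77.1506
tree:
31.1746
46.5546 16.3127
66.8994 27.2022 5.4573
85.6509 43.8054 10.7855 0.0000
99.8449 66.8994 21.3157 0.0000 0.0000
110.5890 85.6509 42.1268 0.0000 0.0000 0.0000

Δt=0.32560, u=1.32109, d=0.75695, q=0.47998, disc=e^(-rΔt)=0.97302
k=5 terminal: V=max(K-S,0) → 110.5890 85.6509 42.1268 0.0000 0.0000 0.0000
k=4: j=0 S=44.2051 intr=99.8449 cont=95.9584 V=99.8449[EX]; j=1 S=77.1506 intr=66.8994 cont=63.0129 V=66.8994[EX]; j=2 S=134.6500 intr=9.4000 cont=21.3157 V=21.3157[hold]; j=3 S=235.0029 intr=0.0000 cont=0.0000 V=0.0000[hold]; j=4 S=410.1475 intr=0.0000 cont=0.0000 V=0.0000[hold]  S*(4)=77.1506
k=3: j=0 S=58.3991 intr=85.6509 cont=81.7645 V=85.6509[EX]; j=1 S=101.9232 intr=42.1268 cont=43.8054 V=43.8054[hold]; j=2 S=177.8852 intr=0.0000 cont=10.7855 V=10.7855[hold]; j=3 S=310.4607 intr=0.0000 cont=0.0000 V=0.0000[hold]  S*(3)=58.3991
k=2: j=0 S=77.1506 intr=66.8994 cont=63.7969 V=66.8994[EX]; j=1 S=134.6500 intr=9.4000 cont=27.2022 V=27.2022[hold]; j=2 S=235.0029 intr=0.0000 cont=5.4573 V=5.4573[hold]  S*(2)=77.1506
k=1: j=0 S=101.9232 intr=42.1268 cont=46.5546 V=46.5546[hold]; j=1 S=177.8852 intr=0.0000 cont=16.3127 V=16.3127[hold]  S*(1)=-
k=0: j=0 S=134.6500 intr=9.4000 cont=31.1746 V=31.1746[hold]  S*(0)=-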